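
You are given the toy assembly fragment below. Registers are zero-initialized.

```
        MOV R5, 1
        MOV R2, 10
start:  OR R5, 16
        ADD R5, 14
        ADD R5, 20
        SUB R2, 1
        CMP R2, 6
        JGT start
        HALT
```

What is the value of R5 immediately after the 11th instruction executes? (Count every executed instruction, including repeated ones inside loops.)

85

MOV R5, 1 → R5=1
MOV R2, 10 → R2=10
OR R5, 16 → R5=1|16=17
ADD R5, 14 → R5=17+14=31
ADD R5, 20 → R5=31+20=51
SUB R2, 1 → R2=10-1=9
CMP R2, 6  (cmp 9,6)
JGT start: taken
OR R5, 16 → R5=51|16=51
ADD R5, 14 → R5=51+14=65
ADD R5, 20 → R5=65+20=85
After step 11: R5 = 85.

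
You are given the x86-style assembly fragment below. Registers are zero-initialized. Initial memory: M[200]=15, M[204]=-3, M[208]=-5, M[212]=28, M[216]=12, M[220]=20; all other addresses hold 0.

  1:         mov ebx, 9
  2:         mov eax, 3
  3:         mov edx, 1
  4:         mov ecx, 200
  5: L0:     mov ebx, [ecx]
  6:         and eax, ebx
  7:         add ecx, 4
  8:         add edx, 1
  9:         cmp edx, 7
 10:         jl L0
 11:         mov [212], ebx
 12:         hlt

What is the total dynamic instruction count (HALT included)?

mov ebx, 9 → ebx=9
mov eax, 3 → eax=3
mov edx, 1 → edx=1
mov ecx, 200 → ecx=200
mov ebx, [ecx] → ebx=M[200]=15
and eax, ebx → eax=3&15=3
add ecx, 4 → ecx=200+4=204
add edx, 1 → edx=1+1=2
cmp edx, 7  (cmp 2,7)
jl L0: taken
mov ebx, [ecx] → ebx=M[204]=-3
and eax, ebx → eax=3&(-3)=1
add ecx, 4 → ecx=204+4=208
add edx, 1 → edx=2+1=3
cmp edx, 7  (cmp 3,7)
jl L0: taken
mov ebx, [ecx] → ebx=M[208]=-5
and eax, ebx → eax=1&(-5)=1
add ecx, 4 → ecx=208+4=212
add edx, 1 → edx=3+1=4
cmp edx, 7  (cmp 4,7)
jl L0: taken
mov ebx, [ecx] → ebx=M[212]=28
and eax, ebx → eax=1&28=0
add ecx, 4 → ecx=212+4=216
add edx, 1 → edx=4+1=5
cmp edx, 7  (cmp 5,7)
jl L0: taken
mov ebx, [ecx] → ebx=M[216]=12
and eax, ebx → eax=0&12=0
add ecx, 4 → ecx=216+4=220
add edx, 1 → edx=5+1=6
cmp edx, 7  (cmp 6,7)
jl L0: taken
mov ebx, [ecx] → ebx=M[220]=20
and eax, ebx → eax=0&20=0
add ecx, 4 → ecx=220+4=224
add edx, 1 → edx=6+1=7
cmp edx, 7  (cmp 7,7)
jl L0: not taken
mov [212], ebx → M[212]=20
halt.
Total executed instructions: 42.

42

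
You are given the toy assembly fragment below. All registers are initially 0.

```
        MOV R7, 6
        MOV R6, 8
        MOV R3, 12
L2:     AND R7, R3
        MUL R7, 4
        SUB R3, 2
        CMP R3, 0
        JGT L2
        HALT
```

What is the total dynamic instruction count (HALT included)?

R7=6
R6=8
R3=12
R7=6&12=4
R7=4*4=16
R3=12-2=10
CMP R3, 0  (cmp 10,0)
JGT L2: taken
R7=16&10=0
R7=0*4=0
R3=10-2=8
CMP R3, 0  (cmp 8,0)
JGT L2: taken
R7=0&8=0
R7=0*4=0
R3=8-2=6
CMP R3, 0  (cmp 6,0)
JGT L2: taken
R7=0&6=0
R7=0*4=0
R3=6-2=4
CMP R3, 0  (cmp 4,0)
JGT L2: taken
R7=0&4=0
R7=0*4=0
R3=4-2=2
CMP R3, 0  (cmp 2,0)
JGT L2: taken
R7=0&2=0
R7=0*4=0
R3=2-2=0
CMP R3, 0  (cmp 0,0)
JGT L2: not taken
halt.
Total executed instructions: 34.

34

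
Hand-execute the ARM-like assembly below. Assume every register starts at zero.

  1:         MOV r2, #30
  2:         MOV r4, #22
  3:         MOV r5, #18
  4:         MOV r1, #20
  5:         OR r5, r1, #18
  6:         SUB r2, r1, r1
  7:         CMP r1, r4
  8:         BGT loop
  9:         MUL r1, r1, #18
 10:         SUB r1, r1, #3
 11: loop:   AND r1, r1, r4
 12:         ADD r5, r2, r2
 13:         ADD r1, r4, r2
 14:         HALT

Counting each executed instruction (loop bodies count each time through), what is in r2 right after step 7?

r2=30
r4=22
r5=18
r1=20
r5=20|18=22
r2=20-20=0
CMP r1, r4  (cmp 20,22)
After step 7: r2 = 0.

0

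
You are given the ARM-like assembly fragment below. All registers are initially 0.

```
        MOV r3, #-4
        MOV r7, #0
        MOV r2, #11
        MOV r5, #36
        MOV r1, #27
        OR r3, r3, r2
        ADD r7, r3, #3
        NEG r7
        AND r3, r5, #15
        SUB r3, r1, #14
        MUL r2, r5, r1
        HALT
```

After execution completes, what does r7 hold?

MOV r3, #-4 → r3=-4
MOV r7, #0 → r7=0
MOV r2, #11 → r2=11
MOV r5, #36 → r5=36
MOV r1, #27 → r1=27
OR r3, r3, r2 → r3=(-4)|11=-1
ADD r7, r3, #3 → r7=(-1)+3=2
NEG r7 → r7=-(2)=-2
AND r3, r5, #15 → r3=36&15=4
SUB r3, r1, #14 → r3=27-14=13
MUL r2, r5, r1 → r2=36*27=972
halt.

-2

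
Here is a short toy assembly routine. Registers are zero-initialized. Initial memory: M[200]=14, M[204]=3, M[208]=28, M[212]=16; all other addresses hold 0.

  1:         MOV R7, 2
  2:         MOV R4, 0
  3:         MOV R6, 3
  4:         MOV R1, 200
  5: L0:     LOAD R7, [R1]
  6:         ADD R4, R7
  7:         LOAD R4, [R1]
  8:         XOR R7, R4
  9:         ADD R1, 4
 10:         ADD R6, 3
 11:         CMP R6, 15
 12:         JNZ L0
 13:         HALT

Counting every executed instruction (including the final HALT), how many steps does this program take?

37

MOV R7, 2 → R7=2
MOV R4, 0 → R4=0
MOV R6, 3 → R6=3
MOV R1, 200 → R1=200
LOAD R7, [R1] → R7=M[200]=14
ADD R4, R7 → R4=0+14=14
LOAD R4, [R1] → R4=M[200]=14
XOR R7, R4 → R7=14^14=0
ADD R1, 4 → R1=200+4=204
ADD R6, 3 → R6=3+3=6
CMP R6, 15  (cmp 6,15)
JNZ L0: taken
LOAD R7, [R1] → R7=M[204]=3
ADD R4, R7 → R4=14+3=17
LOAD R4, [R1] → R4=M[204]=3
XOR R7, R4 → R7=3^3=0
ADD R1, 4 → R1=204+4=208
ADD R6, 3 → R6=6+3=9
CMP R6, 15  (cmp 9,15)
JNZ L0: taken
LOAD R7, [R1] → R7=M[208]=28
ADD R4, R7 → R4=3+28=31
LOAD R4, [R1] → R4=M[208]=28
XOR R7, R4 → R7=28^28=0
ADD R1, 4 → R1=208+4=212
ADD R6, 3 → R6=9+3=12
CMP R6, 15  (cmp 12,15)
JNZ L0: taken
LOAD R7, [R1] → R7=M[212]=16
ADD R4, R7 → R4=28+16=44
LOAD R4, [R1] → R4=M[212]=16
XOR R7, R4 → R7=16^16=0
ADD R1, 4 → R1=212+4=216
ADD R6, 3 → R6=12+3=15
CMP R6, 15  (cmp 15,15)
JNZ L0: not taken
halt.
Total executed instructions: 37.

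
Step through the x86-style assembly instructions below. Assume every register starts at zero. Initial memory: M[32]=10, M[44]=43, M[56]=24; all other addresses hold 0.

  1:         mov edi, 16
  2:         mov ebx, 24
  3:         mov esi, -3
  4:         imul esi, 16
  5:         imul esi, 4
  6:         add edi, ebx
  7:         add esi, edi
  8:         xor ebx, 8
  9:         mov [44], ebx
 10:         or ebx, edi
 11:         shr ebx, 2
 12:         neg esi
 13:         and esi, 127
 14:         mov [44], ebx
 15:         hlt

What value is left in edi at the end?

mov edi, 16 → edi=16
mov ebx, 24 → ebx=24
mov esi, -3 → esi=-3
imul esi, 16 → esi=(-3)*16=-48
imul esi, 4 → esi=(-48)*4=-192
add edi, ebx → edi=16+24=40
add esi, edi → esi=(-192)+40=-152
xor ebx, 8 → ebx=24^8=16
mov [44], ebx → M[44]=16
or ebx, edi → ebx=16|40=56
shr ebx, 2 → ebx=56>>2=14
neg esi → esi=-(-152)=152
and esi, 127 → esi=152&127=24
mov [44], ebx → M[44]=14
halt.

40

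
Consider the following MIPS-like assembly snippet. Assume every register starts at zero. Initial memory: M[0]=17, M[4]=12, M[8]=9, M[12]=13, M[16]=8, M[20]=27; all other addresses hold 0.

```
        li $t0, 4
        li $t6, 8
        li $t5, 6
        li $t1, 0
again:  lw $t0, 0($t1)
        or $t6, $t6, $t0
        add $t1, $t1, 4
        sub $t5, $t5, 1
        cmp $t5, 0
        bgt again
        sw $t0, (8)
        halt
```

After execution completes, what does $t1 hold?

24

$t0=4
$t6=8
$t5=6
$t1=0
$t0=M[0]=17
$t6=8|17=25
$t1=0+4=4
$t5=6-1=5
cmp $t5, 0  (cmp 5,0)
bgt again: taken
$t0=M[4]=12
$t6=25|12=29
$t1=4+4=8
$t5=5-1=4
cmp $t5, 0  (cmp 4,0)
bgt again: taken
$t0=M[8]=9
$t6=29|9=29
$t1=8+4=12
$t5=4-1=3
cmp $t5, 0  (cmp 3,0)
bgt again: taken
$t0=M[12]=13
$t6=29|13=29
$t1=12+4=16
$t5=3-1=2
cmp $t5, 0  (cmp 2,0)
bgt again: taken
$t0=M[16]=8
$t6=29|8=29
$t1=16+4=20
$t5=2-1=1
cmp $t5, 0  (cmp 1,0)
bgt again: taken
$t0=M[20]=27
$t6=29|27=31
$t1=20+4=24
$t5=1-1=0
cmp $t5, 0  (cmp 0,0)
bgt again: not taken
sw $t0, (8) → M[8]=27
halt.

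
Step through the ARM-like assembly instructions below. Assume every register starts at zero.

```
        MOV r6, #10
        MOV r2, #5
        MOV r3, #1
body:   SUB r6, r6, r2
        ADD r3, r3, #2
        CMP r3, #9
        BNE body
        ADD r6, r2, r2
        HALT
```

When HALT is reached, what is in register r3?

MOV r6, #10 → r6=10
MOV r2, #5 → r2=5
MOV r3, #1 → r3=1
SUB r6, r6, r2 → r6=10-5=5
ADD r3, r3, #2 → r3=1+2=3
CMP r3, #9  (cmp 3,9)
BNE body: taken
SUB r6, r6, r2 → r6=5-5=0
ADD r3, r3, #2 → r3=3+2=5
CMP r3, #9  (cmp 5,9)
BNE body: taken
SUB r6, r6, r2 → r6=0-5=-5
ADD r3, r3, #2 → r3=5+2=7
CMP r3, #9  (cmp 7,9)
BNE body: taken
SUB r6, r6, r2 → r6=(-5)-5=-10
ADD r3, r3, #2 → r3=7+2=9
CMP r3, #9  (cmp 9,9)
BNE body: not taken
ADD r6, r2, r2 → r6=5+5=10
halt.

9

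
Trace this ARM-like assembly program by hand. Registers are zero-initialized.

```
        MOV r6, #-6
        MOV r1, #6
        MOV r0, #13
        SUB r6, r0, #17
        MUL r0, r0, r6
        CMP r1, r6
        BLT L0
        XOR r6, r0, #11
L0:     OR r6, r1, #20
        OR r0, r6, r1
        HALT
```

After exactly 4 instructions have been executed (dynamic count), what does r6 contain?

r6=-6
r1=6
r0=13
r6=13-17=-4
After step 4: r6 = -4.

-4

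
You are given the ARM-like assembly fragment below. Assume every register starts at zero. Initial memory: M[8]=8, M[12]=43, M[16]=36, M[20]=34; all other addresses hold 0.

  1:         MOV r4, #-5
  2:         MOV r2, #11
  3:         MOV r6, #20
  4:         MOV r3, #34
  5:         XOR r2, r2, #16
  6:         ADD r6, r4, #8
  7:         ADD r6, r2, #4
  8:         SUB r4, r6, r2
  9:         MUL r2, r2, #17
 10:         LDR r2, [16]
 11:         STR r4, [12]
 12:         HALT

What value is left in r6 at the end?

31

MOV r4, #-5 → r4=-5
MOV r2, #11 → r2=11
MOV r6, #20 → r6=20
MOV r3, #34 → r3=34
XOR r2, r2, #16 → r2=11^16=27
ADD r6, r4, #8 → r6=(-5)+8=3
ADD r6, r2, #4 → r6=27+4=31
SUB r4, r6, r2 → r4=31-27=4
MUL r2, r2, #17 → r2=27*17=459
LDR r2, [16] → r2=M[16]=36
STR r4, [12] → M[12]=4
halt.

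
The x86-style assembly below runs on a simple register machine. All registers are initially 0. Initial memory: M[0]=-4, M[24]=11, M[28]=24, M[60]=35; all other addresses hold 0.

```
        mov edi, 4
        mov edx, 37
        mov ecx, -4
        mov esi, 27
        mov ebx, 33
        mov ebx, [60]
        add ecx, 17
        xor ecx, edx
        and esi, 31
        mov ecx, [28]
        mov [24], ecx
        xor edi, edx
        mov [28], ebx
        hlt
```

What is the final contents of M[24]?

edi=4
edx=37
ecx=-4
esi=27
ebx=33
ebx=M[60]=35
ecx=(-4)+17=13
ecx=13^37=40
esi=27&31=27
ecx=M[28]=24
mov [24], ecx → M[24]=24
edi=4^37=33
mov [28], ebx → M[28]=35
halt.

24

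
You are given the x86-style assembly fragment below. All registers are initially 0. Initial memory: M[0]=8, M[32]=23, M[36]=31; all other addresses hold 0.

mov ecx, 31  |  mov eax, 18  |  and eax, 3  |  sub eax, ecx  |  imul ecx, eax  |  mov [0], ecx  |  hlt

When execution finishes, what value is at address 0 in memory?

ecx=31
eax=18
eax=18&3=2
eax=2-31=-29
ecx=31*(-29)=-899
mov [0], ecx → M[0]=-899
halt.

-899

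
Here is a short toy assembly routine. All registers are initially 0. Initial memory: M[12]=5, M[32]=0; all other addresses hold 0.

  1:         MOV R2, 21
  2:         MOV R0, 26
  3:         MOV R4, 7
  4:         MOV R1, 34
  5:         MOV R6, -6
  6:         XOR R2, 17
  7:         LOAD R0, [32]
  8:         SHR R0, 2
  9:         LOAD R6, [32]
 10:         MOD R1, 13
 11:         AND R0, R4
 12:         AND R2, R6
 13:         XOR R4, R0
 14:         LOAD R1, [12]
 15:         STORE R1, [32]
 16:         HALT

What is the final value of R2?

R2=21
R0=26
R4=7
R1=34
R6=-6
R2=21^17=4
R0=M[32]=0
R0=0>>2=0
R6=M[32]=0
R1=34%13=8
R0=0&7=0
R2=4&0=0
R4=7^0=7
R1=M[12]=5
STORE R1, [32] → M[32]=5
halt.

0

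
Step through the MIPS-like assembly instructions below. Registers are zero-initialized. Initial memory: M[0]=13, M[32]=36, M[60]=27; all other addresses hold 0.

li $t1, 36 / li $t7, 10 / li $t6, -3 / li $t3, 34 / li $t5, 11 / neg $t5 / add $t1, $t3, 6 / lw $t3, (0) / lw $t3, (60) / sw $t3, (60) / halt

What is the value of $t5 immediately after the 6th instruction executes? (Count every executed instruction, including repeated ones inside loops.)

li $t1, 36 → $t1=36
li $t7, 10 → $t7=10
li $t6, -3 → $t6=-3
li $t3, 34 → $t3=34
li $t5, 11 → $t5=11
neg $t5 → $t5=-(11)=-11
After step 6: $t5 = -11.

-11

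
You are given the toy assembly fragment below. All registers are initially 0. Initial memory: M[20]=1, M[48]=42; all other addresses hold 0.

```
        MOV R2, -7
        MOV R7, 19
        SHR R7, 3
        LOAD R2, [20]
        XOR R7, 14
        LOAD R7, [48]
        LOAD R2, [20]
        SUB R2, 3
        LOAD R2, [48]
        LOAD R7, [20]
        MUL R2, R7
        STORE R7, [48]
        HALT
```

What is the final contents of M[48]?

1

MOV R2, -7 → R2=-7
MOV R7, 19 → R7=19
SHR R7, 3 → R7=19>>3=2
LOAD R2, [20] → R2=M[20]=1
XOR R7, 14 → R7=2^14=12
LOAD R7, [48] → R7=M[48]=42
LOAD R2, [20] → R2=M[20]=1
SUB R2, 3 → R2=1-3=-2
LOAD R2, [48] → R2=M[48]=42
LOAD R7, [20] → R7=M[20]=1
MUL R2, R7 → R2=42*1=42
STORE R7, [48] → M[48]=1
halt.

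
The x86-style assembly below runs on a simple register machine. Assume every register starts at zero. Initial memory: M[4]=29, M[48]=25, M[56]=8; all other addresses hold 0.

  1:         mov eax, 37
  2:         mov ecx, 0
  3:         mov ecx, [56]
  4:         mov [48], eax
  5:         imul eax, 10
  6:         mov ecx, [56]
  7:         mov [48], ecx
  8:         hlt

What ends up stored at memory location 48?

8

mov eax, 37 → eax=37
mov ecx, 0 → ecx=0
mov ecx, [56] → ecx=M[56]=8
mov [48], eax → M[48]=37
imul eax, 10 → eax=37*10=370
mov ecx, [56] → ecx=M[56]=8
mov [48], ecx → M[48]=8
halt.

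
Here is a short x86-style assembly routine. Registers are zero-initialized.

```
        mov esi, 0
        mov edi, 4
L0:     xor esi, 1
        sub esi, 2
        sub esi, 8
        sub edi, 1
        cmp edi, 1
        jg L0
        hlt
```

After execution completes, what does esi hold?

-29

esi=0
edi=4
esi=0^1=1
esi=1-2=-1
esi=(-1)-8=-9
edi=4-1=3
cmp edi, 1  (cmp 3,1)
jg L0: taken
esi=(-9)^1=-10
esi=(-10)-2=-12
esi=(-12)-8=-20
edi=3-1=2
cmp edi, 1  (cmp 2,1)
jg L0: taken
esi=(-20)^1=-19
esi=(-19)-2=-21
esi=(-21)-8=-29
edi=2-1=1
cmp edi, 1  (cmp 1,1)
jg L0: not taken
halt.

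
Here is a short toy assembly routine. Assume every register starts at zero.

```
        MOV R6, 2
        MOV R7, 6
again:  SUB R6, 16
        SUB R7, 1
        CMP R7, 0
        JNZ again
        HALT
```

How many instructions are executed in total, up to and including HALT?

MOV R6, 2 → R6=2
MOV R7, 6 → R7=6
SUB R6, 16 → R6=2-16=-14
SUB R7, 1 → R7=6-1=5
CMP R7, 0  (cmp 5,0)
JNZ again: taken
SUB R6, 16 → R6=(-14)-16=-30
SUB R7, 1 → R7=5-1=4
CMP R7, 0  (cmp 4,0)
JNZ again: taken
SUB R6, 16 → R6=(-30)-16=-46
SUB R7, 1 → R7=4-1=3
CMP R7, 0  (cmp 3,0)
JNZ again: taken
SUB R6, 16 → R6=(-46)-16=-62
SUB R7, 1 → R7=3-1=2
CMP R7, 0  (cmp 2,0)
JNZ again: taken
SUB R6, 16 → R6=(-62)-16=-78
SUB R7, 1 → R7=2-1=1
CMP R7, 0  (cmp 1,0)
JNZ again: taken
SUB R6, 16 → R6=(-78)-16=-94
SUB R7, 1 → R7=1-1=0
CMP R7, 0  (cmp 0,0)
JNZ again: not taken
halt.
Total executed instructions: 27.

27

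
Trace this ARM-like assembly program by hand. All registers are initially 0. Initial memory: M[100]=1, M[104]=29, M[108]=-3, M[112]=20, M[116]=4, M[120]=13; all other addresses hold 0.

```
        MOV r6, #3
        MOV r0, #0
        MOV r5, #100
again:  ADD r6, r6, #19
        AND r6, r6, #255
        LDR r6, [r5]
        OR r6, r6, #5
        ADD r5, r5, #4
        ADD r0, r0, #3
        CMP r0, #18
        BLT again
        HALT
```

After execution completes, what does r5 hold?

after MOV r6, #3: r6=3
after MOV r0, #0: r0=0
after MOV r5, #100: r5=100
after ADD r6, r6, #19: r6=3+19=22
after AND r6, r6, #255: r6=22&255=22
after LDR r6, [r5]: r6=M[100]=1
after OR r6, r6, #5: r6=1|5=5
after ADD r5, r5, #4: r5=100+4=104
after ADD r0, r0, #3: r0=0+3=3
CMP r0, #18  (cmp 3,18)
BLT again: taken
after ADD r6, r6, #19: r6=5+19=24
after AND r6, r6, #255: r6=24&255=24
after LDR r6, [r5]: r6=M[104]=29
after OR r6, r6, #5: r6=29|5=29
after ADD r5, r5, #4: r5=104+4=108
after ADD r0, r0, #3: r0=3+3=6
CMP r0, #18  (cmp 6,18)
BLT again: taken
after ADD r6, r6, #19: r6=29+19=48
after AND r6, r6, #255: r6=48&255=48
after LDR r6, [r5]: r6=M[108]=-3
after OR r6, r6, #5: r6=(-3)|5=-3
after ADD r5, r5, #4: r5=108+4=112
after ADD r0, r0, #3: r0=6+3=9
CMP r0, #18  (cmp 9,18)
BLT again: taken
after ADD r6, r6, #19: r6=(-3)+19=16
after AND r6, r6, #255: r6=16&255=16
after LDR r6, [r5]: r6=M[112]=20
after OR r6, r6, #5: r6=20|5=21
after ADD r5, r5, #4: r5=112+4=116
after ADD r0, r0, #3: r0=9+3=12
CMP r0, #18  (cmp 12,18)
BLT again: taken
after ADD r6, r6, #19: r6=21+19=40
after AND r6, r6, #255: r6=40&255=40
after LDR r6, [r5]: r6=M[116]=4
after OR r6, r6, #5: r6=4|5=5
after ADD r5, r5, #4: r5=116+4=120
after ADD r0, r0, #3: r0=12+3=15
CMP r0, #18  (cmp 15,18)
BLT again: taken
after ADD r6, r6, #19: r6=5+19=24
after AND r6, r6, #255: r6=24&255=24
after LDR r6, [r5]: r6=M[120]=13
after OR r6, r6, #5: r6=13|5=13
after ADD r5, r5, #4: r5=120+4=124
after ADD r0, r0, #3: r0=15+3=18
CMP r0, #18  (cmp 18,18)
BLT again: not taken
halt.

124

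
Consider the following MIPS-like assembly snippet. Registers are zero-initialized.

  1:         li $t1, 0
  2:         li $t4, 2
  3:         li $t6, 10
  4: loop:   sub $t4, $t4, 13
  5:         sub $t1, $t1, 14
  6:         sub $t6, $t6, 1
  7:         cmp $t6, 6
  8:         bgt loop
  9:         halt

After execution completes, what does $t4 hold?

li $t1, 0 → $t1=0
li $t4, 2 → $t4=2
li $t6, 10 → $t6=10
sub $t4, $t4, 13 → $t4=2-13=-11
sub $t1, $t1, 14 → $t1=0-14=-14
sub $t6, $t6, 1 → $t6=10-1=9
cmp $t6, 6  (cmp 9,6)
bgt loop: taken
sub $t4, $t4, 13 → $t4=(-11)-13=-24
sub $t1, $t1, 14 → $t1=(-14)-14=-28
sub $t6, $t6, 1 → $t6=9-1=8
cmp $t6, 6  (cmp 8,6)
bgt loop: taken
sub $t4, $t4, 13 → $t4=(-24)-13=-37
sub $t1, $t1, 14 → $t1=(-28)-14=-42
sub $t6, $t6, 1 → $t6=8-1=7
cmp $t6, 6  (cmp 7,6)
bgt loop: taken
sub $t4, $t4, 13 → $t4=(-37)-13=-50
sub $t1, $t1, 14 → $t1=(-42)-14=-56
sub $t6, $t6, 1 → $t6=7-1=6
cmp $t6, 6  (cmp 6,6)
bgt loop: not taken
halt.

-50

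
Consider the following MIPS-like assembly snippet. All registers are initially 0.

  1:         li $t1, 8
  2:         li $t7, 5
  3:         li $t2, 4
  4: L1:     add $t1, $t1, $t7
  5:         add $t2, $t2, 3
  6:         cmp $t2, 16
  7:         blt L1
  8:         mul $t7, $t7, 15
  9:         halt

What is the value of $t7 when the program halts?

li $t1, 8 → $t1=8
li $t7, 5 → $t7=5
li $t2, 4 → $t2=4
add $t1, $t1, $t7 → $t1=8+5=13
add $t2, $t2, 3 → $t2=4+3=7
cmp $t2, 16  (cmp 7,16)
blt L1: taken
add $t1, $t1, $t7 → $t1=13+5=18
add $t2, $t2, 3 → $t2=7+3=10
cmp $t2, 16  (cmp 10,16)
blt L1: taken
add $t1, $t1, $t7 → $t1=18+5=23
add $t2, $t2, 3 → $t2=10+3=13
cmp $t2, 16  (cmp 13,16)
blt L1: taken
add $t1, $t1, $t7 → $t1=23+5=28
add $t2, $t2, 3 → $t2=13+3=16
cmp $t2, 16  (cmp 16,16)
blt L1: not taken
mul $t7, $t7, 15 → $t7=5*15=75
halt.

75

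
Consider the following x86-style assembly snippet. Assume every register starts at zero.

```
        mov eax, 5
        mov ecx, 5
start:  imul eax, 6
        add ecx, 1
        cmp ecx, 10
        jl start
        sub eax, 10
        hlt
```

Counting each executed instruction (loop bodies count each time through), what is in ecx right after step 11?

7

eax=5
ecx=5
eax=5*6=30
ecx=5+1=6
cmp ecx, 10  (cmp 6,10)
jl start: taken
eax=30*6=180
ecx=6+1=7
cmp ecx, 10  (cmp 7,10)
jl start: taken
eax=180*6=1080
After step 11: ecx = 7.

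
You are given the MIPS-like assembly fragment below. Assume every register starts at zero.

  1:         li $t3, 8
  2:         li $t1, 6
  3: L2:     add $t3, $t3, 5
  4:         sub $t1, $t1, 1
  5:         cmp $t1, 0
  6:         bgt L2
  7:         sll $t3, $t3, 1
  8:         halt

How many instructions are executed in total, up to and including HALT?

28

after li $t3, 8: $t3=8
after li $t1, 6: $t1=6
after add $t3, $t3, 5: $t3=8+5=13
after sub $t1, $t1, 1: $t1=6-1=5
cmp $t1, 0  (cmp 5,0)
bgt L2: taken
after add $t3, $t3, 5: $t3=13+5=18
after sub $t1, $t1, 1: $t1=5-1=4
cmp $t1, 0  (cmp 4,0)
bgt L2: taken
after add $t3, $t3, 5: $t3=18+5=23
after sub $t1, $t1, 1: $t1=4-1=3
cmp $t1, 0  (cmp 3,0)
bgt L2: taken
after add $t3, $t3, 5: $t3=23+5=28
after sub $t1, $t1, 1: $t1=3-1=2
cmp $t1, 0  (cmp 2,0)
bgt L2: taken
after add $t3, $t3, 5: $t3=28+5=33
after sub $t1, $t1, 1: $t1=2-1=1
cmp $t1, 0  (cmp 1,0)
bgt L2: taken
after add $t3, $t3, 5: $t3=33+5=38
after sub $t1, $t1, 1: $t1=1-1=0
cmp $t1, 0  (cmp 0,0)
bgt L2: not taken
after sll $t3, $t3, 1: $t3=38<<1=76
halt.
Total executed instructions: 28.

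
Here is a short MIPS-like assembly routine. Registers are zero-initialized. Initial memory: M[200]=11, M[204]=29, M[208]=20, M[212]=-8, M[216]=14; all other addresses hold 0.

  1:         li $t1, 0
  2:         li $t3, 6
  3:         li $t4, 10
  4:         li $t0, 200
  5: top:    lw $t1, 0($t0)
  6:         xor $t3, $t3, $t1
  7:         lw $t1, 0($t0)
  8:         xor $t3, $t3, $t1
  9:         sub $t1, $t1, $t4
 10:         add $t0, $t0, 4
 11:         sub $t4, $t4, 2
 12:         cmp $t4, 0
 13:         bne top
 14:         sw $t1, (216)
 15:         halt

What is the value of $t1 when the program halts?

li $t1, 0 → $t1=0
li $t3, 6 → $t3=6
li $t4, 10 → $t4=10
li $t0, 200 → $t0=200
lw $t1, 0($t0) → $t1=M[200]=11
xor $t3, $t3, $t1 → $t3=6^11=13
lw $t1, 0($t0) → $t1=M[200]=11
xor $t3, $t3, $t1 → $t3=13^11=6
sub $t1, $t1, $t4 → $t1=11-10=1
add $t0, $t0, 4 → $t0=200+4=204
sub $t4, $t4, 2 → $t4=10-2=8
cmp $t4, 0  (cmp 8,0)
bne top: taken
lw $t1, 0($t0) → $t1=M[204]=29
xor $t3, $t3, $t1 → $t3=6^29=27
lw $t1, 0($t0) → $t1=M[204]=29
xor $t3, $t3, $t1 → $t3=27^29=6
sub $t1, $t1, $t4 → $t1=29-8=21
add $t0, $t0, 4 → $t0=204+4=208
sub $t4, $t4, 2 → $t4=8-2=6
cmp $t4, 0  (cmp 6,0)
bne top: taken
lw $t1, 0($t0) → $t1=M[208]=20
xor $t3, $t3, $t1 → $t3=6^20=18
lw $t1, 0($t0) → $t1=M[208]=20
xor $t3, $t3, $t1 → $t3=18^20=6
sub $t1, $t1, $t4 → $t1=20-6=14
add $t0, $t0, 4 → $t0=208+4=212
sub $t4, $t4, 2 → $t4=6-2=4
cmp $t4, 0  (cmp 4,0)
bne top: taken
lw $t1, 0($t0) → $t1=M[212]=-8
xor $t3, $t3, $t1 → $t3=6^(-8)=-2
lw $t1, 0($t0) → $t1=M[212]=-8
xor $t3, $t3, $t1 → $t3=(-2)^(-8)=6
sub $t1, $t1, $t4 → $t1=(-8)-4=-12
add $t0, $t0, 4 → $t0=212+4=216
sub $t4, $t4, 2 → $t4=4-2=2
cmp $t4, 0  (cmp 2,0)
bne top: taken
lw $t1, 0($t0) → $t1=M[216]=14
xor $t3, $t3, $t1 → $t3=6^14=8
lw $t1, 0($t0) → $t1=M[216]=14
xor $t3, $t3, $t1 → $t3=8^14=6
sub $t1, $t1, $t4 → $t1=14-2=12
add $t0, $t0, 4 → $t0=216+4=220
sub $t4, $t4, 2 → $t4=2-2=0
cmp $t4, 0  (cmp 0,0)
bne top: not taken
sw $t1, (216) → M[216]=12
halt.

12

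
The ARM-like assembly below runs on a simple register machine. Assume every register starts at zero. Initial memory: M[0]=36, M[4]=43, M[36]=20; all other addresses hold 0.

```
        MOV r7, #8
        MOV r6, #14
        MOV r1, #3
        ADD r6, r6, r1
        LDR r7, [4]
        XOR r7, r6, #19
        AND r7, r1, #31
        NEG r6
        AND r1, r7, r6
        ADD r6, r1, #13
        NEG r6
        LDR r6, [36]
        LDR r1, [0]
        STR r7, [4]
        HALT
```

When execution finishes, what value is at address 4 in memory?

after MOV r7, #8: r7=8
after MOV r6, #14: r6=14
after MOV r1, #3: r1=3
after ADD r6, r6, r1: r6=14+3=17
after LDR r7, [4]: r7=M[4]=43
after XOR r7, r6, #19: r7=17^19=2
after AND r7, r1, #31: r7=3&31=3
after NEG r6: r6=-(17)=-17
after AND r1, r7, r6: r1=3&(-17)=3
after ADD r6, r1, #13: r6=3+13=16
after NEG r6: r6=-(16)=-16
after LDR r6, [36]: r6=M[36]=20
after LDR r1, [0]: r1=M[0]=36
STR r7, [4] → M[4]=3
halt.

3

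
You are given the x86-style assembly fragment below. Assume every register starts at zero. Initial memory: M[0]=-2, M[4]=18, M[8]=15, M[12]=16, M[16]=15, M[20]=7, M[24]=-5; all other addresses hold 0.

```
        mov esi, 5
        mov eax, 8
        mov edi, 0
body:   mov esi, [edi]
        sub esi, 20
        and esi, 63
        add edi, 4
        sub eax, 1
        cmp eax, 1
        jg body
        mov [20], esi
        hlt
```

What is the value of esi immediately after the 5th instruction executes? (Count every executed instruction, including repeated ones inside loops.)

after mov esi, 5: esi=5
after mov eax, 8: eax=8
after mov edi, 0: edi=0
after mov esi, [edi]: esi=M[0]=-2
after sub esi, 20: esi=(-2)-20=-22
After step 5: esi = -22.

-22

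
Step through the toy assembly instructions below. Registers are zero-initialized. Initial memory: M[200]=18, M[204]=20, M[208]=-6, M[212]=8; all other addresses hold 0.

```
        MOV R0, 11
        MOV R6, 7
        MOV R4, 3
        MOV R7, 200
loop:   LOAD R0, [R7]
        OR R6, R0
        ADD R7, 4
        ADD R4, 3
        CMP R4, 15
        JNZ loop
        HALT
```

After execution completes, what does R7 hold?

216

MOV R0, 11 → R0=11
MOV R6, 7 → R6=7
MOV R4, 3 → R4=3
MOV R7, 200 → R7=200
LOAD R0, [R7] → R0=M[200]=18
OR R6, R0 → R6=7|18=23
ADD R7, 4 → R7=200+4=204
ADD R4, 3 → R4=3+3=6
CMP R4, 15  (cmp 6,15)
JNZ loop: taken
LOAD R0, [R7] → R0=M[204]=20
OR R6, R0 → R6=23|20=23
ADD R7, 4 → R7=204+4=208
ADD R4, 3 → R4=6+3=9
CMP R4, 15  (cmp 9,15)
JNZ loop: taken
LOAD R0, [R7] → R0=M[208]=-6
OR R6, R0 → R6=23|(-6)=-1
ADD R7, 4 → R7=208+4=212
ADD R4, 3 → R4=9+3=12
CMP R4, 15  (cmp 12,15)
JNZ loop: taken
LOAD R0, [R7] → R0=M[212]=8
OR R6, R0 → R6=(-1)|8=-1
ADD R7, 4 → R7=212+4=216
ADD R4, 3 → R4=12+3=15
CMP R4, 15  (cmp 15,15)
JNZ loop: not taken
halt.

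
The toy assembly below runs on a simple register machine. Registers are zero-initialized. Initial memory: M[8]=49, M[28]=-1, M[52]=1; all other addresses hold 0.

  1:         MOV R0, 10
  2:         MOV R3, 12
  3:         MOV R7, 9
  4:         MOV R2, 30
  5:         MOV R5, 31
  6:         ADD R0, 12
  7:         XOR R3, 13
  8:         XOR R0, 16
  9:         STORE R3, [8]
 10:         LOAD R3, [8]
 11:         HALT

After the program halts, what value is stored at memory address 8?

1

after MOV R0, 10: R0=10
after MOV R3, 12: R3=12
after MOV R7, 9: R7=9
after MOV R2, 30: R2=30
after MOV R5, 31: R5=31
after ADD R0, 12: R0=10+12=22
after XOR R3, 13: R3=12^13=1
after XOR R0, 16: R0=22^16=6
STORE R3, [8] → M[8]=1
after LOAD R3, [8]: R3=M[8]=1
halt.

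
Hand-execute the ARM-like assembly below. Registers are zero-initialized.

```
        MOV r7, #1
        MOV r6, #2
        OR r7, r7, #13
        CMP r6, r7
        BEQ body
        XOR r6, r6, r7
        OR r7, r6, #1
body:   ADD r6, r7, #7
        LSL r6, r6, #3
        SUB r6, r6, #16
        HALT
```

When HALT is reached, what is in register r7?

MOV r7, #1 → r7=1
MOV r6, #2 → r6=2
OR r7, r7, #13 → r7=1|13=13
CMP r6, r7  (cmp 2,13)
BEQ body: not taken
XOR r6, r6, r7 → r6=2^13=15
OR r7, r6, #1 → r7=15|1=15
ADD r6, r7, #7 → r6=15+7=22
LSL r6, r6, #3 → r6=22<<3=176
SUB r6, r6, #16 → r6=176-16=160
halt.

15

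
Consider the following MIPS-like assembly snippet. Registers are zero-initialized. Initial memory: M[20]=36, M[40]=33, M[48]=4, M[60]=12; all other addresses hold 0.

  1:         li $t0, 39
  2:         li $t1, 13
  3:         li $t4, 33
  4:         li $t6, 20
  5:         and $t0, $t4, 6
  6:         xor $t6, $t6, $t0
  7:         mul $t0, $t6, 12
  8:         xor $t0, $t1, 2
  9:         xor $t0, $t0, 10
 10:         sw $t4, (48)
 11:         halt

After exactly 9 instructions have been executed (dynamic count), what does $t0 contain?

5

after li $t0, 39: $t0=39
after li $t1, 13: $t1=13
after li $t4, 33: $t4=33
after li $t6, 20: $t6=20
after and $t0, $t4, 6: $t0=33&6=0
after xor $t6, $t6, $t0: $t6=20^0=20
after mul $t0, $t6, 12: $t0=20*12=240
after xor $t0, $t1, 2: $t0=13^2=15
after xor $t0, $t0, 10: $t0=15^10=5
After step 9: $t0 = 5.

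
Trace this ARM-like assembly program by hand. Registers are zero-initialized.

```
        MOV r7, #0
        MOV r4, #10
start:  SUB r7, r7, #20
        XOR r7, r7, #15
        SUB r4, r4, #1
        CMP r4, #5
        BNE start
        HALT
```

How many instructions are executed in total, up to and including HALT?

MOV r7, #0 → r7=0
MOV r4, #10 → r4=10
SUB r7, r7, #20 → r7=0-20=-20
XOR r7, r7, #15 → r7=(-20)^15=-29
SUB r4, r4, #1 → r4=10-1=9
CMP r4, #5  (cmp 9,5)
BNE start: taken
SUB r7, r7, #20 → r7=(-29)-20=-49
XOR r7, r7, #15 → r7=(-49)^15=-64
SUB r4, r4, #1 → r4=9-1=8
CMP r4, #5  (cmp 8,5)
BNE start: taken
SUB r7, r7, #20 → r7=(-64)-20=-84
XOR r7, r7, #15 → r7=(-84)^15=-93
SUB r4, r4, #1 → r4=8-1=7
CMP r4, #5  (cmp 7,5)
BNE start: taken
SUB r7, r7, #20 → r7=(-93)-20=-113
XOR r7, r7, #15 → r7=(-113)^15=-128
SUB r4, r4, #1 → r4=7-1=6
CMP r4, #5  (cmp 6,5)
BNE start: taken
SUB r7, r7, #20 → r7=(-128)-20=-148
XOR r7, r7, #15 → r7=(-148)^15=-157
SUB r4, r4, #1 → r4=6-1=5
CMP r4, #5  (cmp 5,5)
BNE start: not taken
halt.
Total executed instructions: 28.

28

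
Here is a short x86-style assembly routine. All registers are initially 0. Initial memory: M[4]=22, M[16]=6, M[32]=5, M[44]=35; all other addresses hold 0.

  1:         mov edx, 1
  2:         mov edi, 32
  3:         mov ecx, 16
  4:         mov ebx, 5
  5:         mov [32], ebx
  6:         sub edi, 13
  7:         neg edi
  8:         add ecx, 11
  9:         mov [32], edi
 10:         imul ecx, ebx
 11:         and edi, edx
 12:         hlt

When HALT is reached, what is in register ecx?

135

mov edx, 1 → edx=1
mov edi, 32 → edi=32
mov ecx, 16 → ecx=16
mov ebx, 5 → ebx=5
mov [32], ebx → M[32]=5
sub edi, 13 → edi=32-13=19
neg edi → edi=-(19)=-19
add ecx, 11 → ecx=16+11=27
mov [32], edi → M[32]=-19
imul ecx, ebx → ecx=27*5=135
and edi, edx → edi=(-19)&1=1
halt.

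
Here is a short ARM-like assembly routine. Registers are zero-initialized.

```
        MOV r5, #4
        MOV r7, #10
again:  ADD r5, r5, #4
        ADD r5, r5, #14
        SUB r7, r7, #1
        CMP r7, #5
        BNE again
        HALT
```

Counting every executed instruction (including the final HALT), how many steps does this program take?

after MOV r5, #4: r5=4
after MOV r7, #10: r7=10
after ADD r5, r5, #4: r5=4+4=8
after ADD r5, r5, #14: r5=8+14=22
after SUB r7, r7, #1: r7=10-1=9
CMP r7, #5  (cmp 9,5)
BNE again: taken
after ADD r5, r5, #4: r5=22+4=26
after ADD r5, r5, #14: r5=26+14=40
after SUB r7, r7, #1: r7=9-1=8
CMP r7, #5  (cmp 8,5)
BNE again: taken
after ADD r5, r5, #4: r5=40+4=44
after ADD r5, r5, #14: r5=44+14=58
after SUB r7, r7, #1: r7=8-1=7
CMP r7, #5  (cmp 7,5)
BNE again: taken
after ADD r5, r5, #4: r5=58+4=62
after ADD r5, r5, #14: r5=62+14=76
after SUB r7, r7, #1: r7=7-1=6
CMP r7, #5  (cmp 6,5)
BNE again: taken
after ADD r5, r5, #4: r5=76+4=80
after ADD r5, r5, #14: r5=80+14=94
after SUB r7, r7, #1: r7=6-1=5
CMP r7, #5  (cmp 5,5)
BNE again: not taken
halt.
Total executed instructions: 28.

28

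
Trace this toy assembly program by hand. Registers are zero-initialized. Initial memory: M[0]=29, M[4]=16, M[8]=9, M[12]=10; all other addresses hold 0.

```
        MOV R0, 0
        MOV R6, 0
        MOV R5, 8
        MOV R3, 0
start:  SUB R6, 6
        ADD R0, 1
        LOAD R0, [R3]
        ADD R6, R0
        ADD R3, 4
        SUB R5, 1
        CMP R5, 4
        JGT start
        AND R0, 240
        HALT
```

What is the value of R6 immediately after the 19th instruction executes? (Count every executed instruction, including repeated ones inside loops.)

33

MOV R0, 0 → R0=0
MOV R6, 0 → R6=0
MOV R5, 8 → R5=8
MOV R3, 0 → R3=0
SUB R6, 6 → R6=0-6=-6
ADD R0, 1 → R0=0+1=1
LOAD R0, [R3] → R0=M[0]=29
ADD R6, R0 → R6=(-6)+29=23
ADD R3, 4 → R3=0+4=4
SUB R5, 1 → R5=8-1=7
CMP R5, 4  (cmp 7,4)
JGT start: taken
SUB R6, 6 → R6=23-6=17
ADD R0, 1 → R0=29+1=30
LOAD R0, [R3] → R0=M[4]=16
ADD R6, R0 → R6=17+16=33
ADD R3, 4 → R3=4+4=8
SUB R5, 1 → R5=7-1=6
CMP R5, 4  (cmp 6,4)
After step 19: R6 = 33.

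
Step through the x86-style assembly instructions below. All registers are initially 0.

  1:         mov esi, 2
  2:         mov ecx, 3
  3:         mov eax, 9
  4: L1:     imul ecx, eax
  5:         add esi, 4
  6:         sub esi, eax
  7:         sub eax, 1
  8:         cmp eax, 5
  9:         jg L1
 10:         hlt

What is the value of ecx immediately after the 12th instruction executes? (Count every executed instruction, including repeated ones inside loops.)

216

esi=2
ecx=3
eax=9
ecx=3*9=27
esi=2+4=6
esi=6-9=-3
eax=9-1=8
cmp eax, 5  (cmp 8,5)
jg L1: taken
ecx=27*8=216
esi=(-3)+4=1
esi=1-8=-7
After step 12: ecx = 216.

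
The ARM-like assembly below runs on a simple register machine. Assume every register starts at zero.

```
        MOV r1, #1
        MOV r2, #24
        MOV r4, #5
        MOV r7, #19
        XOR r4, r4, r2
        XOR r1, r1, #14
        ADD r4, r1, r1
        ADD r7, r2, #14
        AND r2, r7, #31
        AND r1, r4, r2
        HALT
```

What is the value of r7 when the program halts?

after MOV r1, #1: r1=1
after MOV r2, #24: r2=24
after MOV r4, #5: r4=5
after MOV r7, #19: r7=19
after XOR r4, r4, r2: r4=5^24=29
after XOR r1, r1, #14: r1=1^14=15
after ADD r4, r1, r1: r4=15+15=30
after ADD r7, r2, #14: r7=24+14=38
after AND r2, r7, #31: r2=38&31=6
after AND r1, r4, r2: r1=30&6=6
halt.

38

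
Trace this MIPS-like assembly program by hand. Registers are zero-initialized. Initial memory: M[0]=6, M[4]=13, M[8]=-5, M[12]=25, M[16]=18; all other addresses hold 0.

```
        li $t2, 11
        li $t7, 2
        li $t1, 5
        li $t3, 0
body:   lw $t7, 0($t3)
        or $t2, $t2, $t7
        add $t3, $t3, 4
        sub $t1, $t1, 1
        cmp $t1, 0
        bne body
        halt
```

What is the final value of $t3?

20

after li $t2, 11: $t2=11
after li $t7, 2: $t7=2
after li $t1, 5: $t1=5
after li $t3, 0: $t3=0
after lw $t7, 0($t3): $t7=M[0]=6
after or $t2, $t2, $t7: $t2=11|6=15
after add $t3, $t3, 4: $t3=0+4=4
after sub $t1, $t1, 1: $t1=5-1=4
cmp $t1, 0  (cmp 4,0)
bne body: taken
after lw $t7, 0($t3): $t7=M[4]=13
after or $t2, $t2, $t7: $t2=15|13=15
after add $t3, $t3, 4: $t3=4+4=8
after sub $t1, $t1, 1: $t1=4-1=3
cmp $t1, 0  (cmp 3,0)
bne body: taken
after lw $t7, 0($t3): $t7=M[8]=-5
after or $t2, $t2, $t7: $t2=15|(-5)=-1
after add $t3, $t3, 4: $t3=8+4=12
after sub $t1, $t1, 1: $t1=3-1=2
cmp $t1, 0  (cmp 2,0)
bne body: taken
after lw $t7, 0($t3): $t7=M[12]=25
after or $t2, $t2, $t7: $t2=(-1)|25=-1
after add $t3, $t3, 4: $t3=12+4=16
after sub $t1, $t1, 1: $t1=2-1=1
cmp $t1, 0  (cmp 1,0)
bne body: taken
after lw $t7, 0($t3): $t7=M[16]=18
after or $t2, $t2, $t7: $t2=(-1)|18=-1
after add $t3, $t3, 4: $t3=16+4=20
after sub $t1, $t1, 1: $t1=1-1=0
cmp $t1, 0  (cmp 0,0)
bne body: not taken
halt.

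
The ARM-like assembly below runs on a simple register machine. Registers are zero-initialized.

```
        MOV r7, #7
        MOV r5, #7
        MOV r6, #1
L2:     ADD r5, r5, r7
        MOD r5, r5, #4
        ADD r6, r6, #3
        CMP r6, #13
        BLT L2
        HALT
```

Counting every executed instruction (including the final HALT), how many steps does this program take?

r7=7
r5=7
r6=1
r5=7+7=14
r5=14%4=2
r6=1+3=4
CMP r6, #13  (cmp 4,13)
BLT L2: taken
r5=2+7=9
r5=9%4=1
r6=4+3=7
CMP r6, #13  (cmp 7,13)
BLT L2: taken
r5=1+7=8
r5=8%4=0
r6=7+3=10
CMP r6, #13  (cmp 10,13)
BLT L2: taken
r5=0+7=7
r5=7%4=3
r6=10+3=13
CMP r6, #13  (cmp 13,13)
BLT L2: not taken
halt.
Total executed instructions: 24.

24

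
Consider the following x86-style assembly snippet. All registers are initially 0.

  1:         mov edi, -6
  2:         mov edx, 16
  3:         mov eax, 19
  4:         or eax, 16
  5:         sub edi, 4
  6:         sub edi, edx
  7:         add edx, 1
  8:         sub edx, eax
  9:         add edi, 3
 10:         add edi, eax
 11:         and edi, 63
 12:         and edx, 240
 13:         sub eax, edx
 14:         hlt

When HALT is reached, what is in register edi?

60

after mov edi, -6: edi=-6
after mov edx, 16: edx=16
after mov eax, 19: eax=19
after or eax, 16: eax=19|16=19
after sub edi, 4: edi=(-6)-4=-10
after sub edi, edx: edi=(-10)-16=-26
after add edx, 1: edx=16+1=17
after sub edx, eax: edx=17-19=-2
after add edi, 3: edi=(-26)+3=-23
after add edi, eax: edi=(-23)+19=-4
after and edi, 63: edi=(-4)&63=60
after and edx, 240: edx=(-2)&240=240
after sub eax, edx: eax=19-240=-221
halt.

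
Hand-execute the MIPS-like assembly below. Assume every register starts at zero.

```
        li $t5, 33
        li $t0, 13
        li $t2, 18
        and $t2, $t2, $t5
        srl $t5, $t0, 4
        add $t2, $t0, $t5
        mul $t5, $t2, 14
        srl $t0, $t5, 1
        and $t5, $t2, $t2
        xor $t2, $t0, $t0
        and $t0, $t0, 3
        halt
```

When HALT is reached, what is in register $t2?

0

li $t5, 33 → $t5=33
li $t0, 13 → $t0=13
li $t2, 18 → $t2=18
and $t2, $t2, $t5 → $t2=18&33=0
srl $t5, $t0, 4 → $t5=13>>4=0
add $t2, $t0, $t5 → $t2=13+0=13
mul $t5, $t2, 14 → $t5=13*14=182
srl $t0, $t5, 1 → $t0=182>>1=91
and $t5, $t2, $t2 → $t5=13&13=13
xor $t2, $t0, $t0 → $t2=91^91=0
and $t0, $t0, 3 → $t0=91&3=3
halt.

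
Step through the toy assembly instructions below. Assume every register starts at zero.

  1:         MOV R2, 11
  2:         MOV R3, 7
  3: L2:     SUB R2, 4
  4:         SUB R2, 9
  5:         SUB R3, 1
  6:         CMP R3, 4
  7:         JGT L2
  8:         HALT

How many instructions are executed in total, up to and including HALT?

18

R2=11
R3=7
R2=11-4=7
R2=7-9=-2
R3=7-1=6
CMP R3, 4  (cmp 6,4)
JGT L2: taken
R2=(-2)-4=-6
R2=(-6)-9=-15
R3=6-1=5
CMP R3, 4  (cmp 5,4)
JGT L2: taken
R2=(-15)-4=-19
R2=(-19)-9=-28
R3=5-1=4
CMP R3, 4  (cmp 4,4)
JGT L2: not taken
halt.
Total executed instructions: 18.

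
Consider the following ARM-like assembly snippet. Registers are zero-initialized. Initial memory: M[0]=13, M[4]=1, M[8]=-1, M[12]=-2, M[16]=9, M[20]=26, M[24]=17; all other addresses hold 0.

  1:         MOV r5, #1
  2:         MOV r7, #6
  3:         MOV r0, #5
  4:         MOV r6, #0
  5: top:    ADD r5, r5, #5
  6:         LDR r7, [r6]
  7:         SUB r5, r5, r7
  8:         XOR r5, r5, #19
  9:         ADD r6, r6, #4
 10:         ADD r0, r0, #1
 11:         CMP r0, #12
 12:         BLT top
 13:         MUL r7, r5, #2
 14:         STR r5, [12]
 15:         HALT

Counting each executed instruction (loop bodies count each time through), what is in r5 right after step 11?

-22

after MOV r5, #1: r5=1
after MOV r7, #6: r7=6
after MOV r0, #5: r0=5
after MOV r6, #0: r6=0
after ADD r5, r5, #5: r5=1+5=6
after LDR r7, [r6]: r7=M[0]=13
after SUB r5, r5, r7: r5=6-13=-7
after XOR r5, r5, #19: r5=(-7)^19=-22
after ADD r6, r6, #4: r6=0+4=4
after ADD r0, r0, #1: r0=5+1=6
CMP r0, #12  (cmp 6,12)
After step 11: r5 = -22.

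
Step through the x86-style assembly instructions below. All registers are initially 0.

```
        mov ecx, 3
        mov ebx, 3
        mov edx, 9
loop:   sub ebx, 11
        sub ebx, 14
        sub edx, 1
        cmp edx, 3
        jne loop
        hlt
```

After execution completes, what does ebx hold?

-147

after mov ecx, 3: ecx=3
after mov ebx, 3: ebx=3
after mov edx, 9: edx=9
after sub ebx, 11: ebx=3-11=-8
after sub ebx, 14: ebx=(-8)-14=-22
after sub edx, 1: edx=9-1=8
cmp edx, 3  (cmp 8,3)
jne loop: taken
after sub ebx, 11: ebx=(-22)-11=-33
after sub ebx, 14: ebx=(-33)-14=-47
after sub edx, 1: edx=8-1=7
cmp edx, 3  (cmp 7,3)
jne loop: taken
after sub ebx, 11: ebx=(-47)-11=-58
after sub ebx, 14: ebx=(-58)-14=-72
after sub edx, 1: edx=7-1=6
cmp edx, 3  (cmp 6,3)
jne loop: taken
after sub ebx, 11: ebx=(-72)-11=-83
after sub ebx, 14: ebx=(-83)-14=-97
after sub edx, 1: edx=6-1=5
cmp edx, 3  (cmp 5,3)
jne loop: taken
after sub ebx, 11: ebx=(-97)-11=-108
after sub ebx, 14: ebx=(-108)-14=-122
after sub edx, 1: edx=5-1=4
cmp edx, 3  (cmp 4,3)
jne loop: taken
after sub ebx, 11: ebx=(-122)-11=-133
after sub ebx, 14: ebx=(-133)-14=-147
after sub edx, 1: edx=4-1=3
cmp edx, 3  (cmp 3,3)
jne loop: not taken
halt.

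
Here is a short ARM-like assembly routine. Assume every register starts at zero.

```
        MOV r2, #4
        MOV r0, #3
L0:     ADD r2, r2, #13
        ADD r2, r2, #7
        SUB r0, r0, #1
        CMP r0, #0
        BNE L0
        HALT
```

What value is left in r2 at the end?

r2=4
r0=3
r2=4+13=17
r2=17+7=24
r0=3-1=2
CMP r0, #0  (cmp 2,0)
BNE L0: taken
r2=24+13=37
r2=37+7=44
r0=2-1=1
CMP r0, #0  (cmp 1,0)
BNE L0: taken
r2=44+13=57
r2=57+7=64
r0=1-1=0
CMP r0, #0  (cmp 0,0)
BNE L0: not taken
halt.

64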